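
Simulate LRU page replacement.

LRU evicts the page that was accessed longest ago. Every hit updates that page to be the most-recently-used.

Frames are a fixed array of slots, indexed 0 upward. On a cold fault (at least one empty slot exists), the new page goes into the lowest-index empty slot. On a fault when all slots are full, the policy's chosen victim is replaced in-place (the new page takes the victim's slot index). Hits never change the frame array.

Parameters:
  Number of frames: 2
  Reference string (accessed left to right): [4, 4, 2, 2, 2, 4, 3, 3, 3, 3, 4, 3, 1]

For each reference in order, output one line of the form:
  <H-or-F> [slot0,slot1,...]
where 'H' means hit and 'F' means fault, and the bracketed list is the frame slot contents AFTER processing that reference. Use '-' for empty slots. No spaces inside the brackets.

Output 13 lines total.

F [4,-]
H [4,-]
F [4,2]
H [4,2]
H [4,2]
H [4,2]
F [4,3]
H [4,3]
H [4,3]
H [4,3]
H [4,3]
H [4,3]
F [1,3]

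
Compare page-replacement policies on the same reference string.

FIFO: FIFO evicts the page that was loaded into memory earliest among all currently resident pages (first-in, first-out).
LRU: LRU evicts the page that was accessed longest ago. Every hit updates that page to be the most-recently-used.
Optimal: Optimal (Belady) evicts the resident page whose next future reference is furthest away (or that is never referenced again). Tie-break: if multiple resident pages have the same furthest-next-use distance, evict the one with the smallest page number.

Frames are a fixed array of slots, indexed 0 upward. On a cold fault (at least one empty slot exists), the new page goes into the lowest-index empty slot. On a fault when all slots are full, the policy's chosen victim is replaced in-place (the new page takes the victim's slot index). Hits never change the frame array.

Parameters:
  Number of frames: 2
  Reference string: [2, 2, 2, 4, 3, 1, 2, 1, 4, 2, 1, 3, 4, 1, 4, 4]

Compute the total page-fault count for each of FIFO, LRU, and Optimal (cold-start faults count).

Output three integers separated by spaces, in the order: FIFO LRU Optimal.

Answer: 10 11 8

Derivation:
--- FIFO ---
  step 0: ref 2 -> FAULT, frames=[2,-] (faults so far: 1)
  step 1: ref 2 -> HIT, frames=[2,-] (faults so far: 1)
  step 2: ref 2 -> HIT, frames=[2,-] (faults so far: 1)
  step 3: ref 4 -> FAULT, frames=[2,4] (faults so far: 2)
  step 4: ref 3 -> FAULT, evict 2, frames=[3,4] (faults so far: 3)
  step 5: ref 1 -> FAULT, evict 4, frames=[3,1] (faults so far: 4)
  step 6: ref 2 -> FAULT, evict 3, frames=[2,1] (faults so far: 5)
  step 7: ref 1 -> HIT, frames=[2,1] (faults so far: 5)
  step 8: ref 4 -> FAULT, evict 1, frames=[2,4] (faults so far: 6)
  step 9: ref 2 -> HIT, frames=[2,4] (faults so far: 6)
  step 10: ref 1 -> FAULT, evict 2, frames=[1,4] (faults so far: 7)
  step 11: ref 3 -> FAULT, evict 4, frames=[1,3] (faults so far: 8)
  step 12: ref 4 -> FAULT, evict 1, frames=[4,3] (faults so far: 9)
  step 13: ref 1 -> FAULT, evict 3, frames=[4,1] (faults so far: 10)
  step 14: ref 4 -> HIT, frames=[4,1] (faults so far: 10)
  step 15: ref 4 -> HIT, frames=[4,1] (faults so far: 10)
  FIFO total faults: 10
--- LRU ---
  step 0: ref 2 -> FAULT, frames=[2,-] (faults so far: 1)
  step 1: ref 2 -> HIT, frames=[2,-] (faults so far: 1)
  step 2: ref 2 -> HIT, frames=[2,-] (faults so far: 1)
  step 3: ref 4 -> FAULT, frames=[2,4] (faults so far: 2)
  step 4: ref 3 -> FAULT, evict 2, frames=[3,4] (faults so far: 3)
  step 5: ref 1 -> FAULT, evict 4, frames=[3,1] (faults so far: 4)
  step 6: ref 2 -> FAULT, evict 3, frames=[2,1] (faults so far: 5)
  step 7: ref 1 -> HIT, frames=[2,1] (faults so far: 5)
  step 8: ref 4 -> FAULT, evict 2, frames=[4,1] (faults so far: 6)
  step 9: ref 2 -> FAULT, evict 1, frames=[4,2] (faults so far: 7)
  step 10: ref 1 -> FAULT, evict 4, frames=[1,2] (faults so far: 8)
  step 11: ref 3 -> FAULT, evict 2, frames=[1,3] (faults so far: 9)
  step 12: ref 4 -> FAULT, evict 1, frames=[4,3] (faults so far: 10)
  step 13: ref 1 -> FAULT, evict 3, frames=[4,1] (faults so far: 11)
  step 14: ref 4 -> HIT, frames=[4,1] (faults so far: 11)
  step 15: ref 4 -> HIT, frames=[4,1] (faults so far: 11)
  LRU total faults: 11
--- Optimal ---
  step 0: ref 2 -> FAULT, frames=[2,-] (faults so far: 1)
  step 1: ref 2 -> HIT, frames=[2,-] (faults so far: 1)
  step 2: ref 2 -> HIT, frames=[2,-] (faults so far: 1)
  step 3: ref 4 -> FAULT, frames=[2,4] (faults so far: 2)
  step 4: ref 3 -> FAULT, evict 4, frames=[2,3] (faults so far: 3)
  step 5: ref 1 -> FAULT, evict 3, frames=[2,1] (faults so far: 4)
  step 6: ref 2 -> HIT, frames=[2,1] (faults so far: 4)
  step 7: ref 1 -> HIT, frames=[2,1] (faults so far: 4)
  step 8: ref 4 -> FAULT, evict 1, frames=[2,4] (faults so far: 5)
  step 9: ref 2 -> HIT, frames=[2,4] (faults so far: 5)
  step 10: ref 1 -> FAULT, evict 2, frames=[1,4] (faults so far: 6)
  step 11: ref 3 -> FAULT, evict 1, frames=[3,4] (faults so far: 7)
  step 12: ref 4 -> HIT, frames=[3,4] (faults so far: 7)
  step 13: ref 1 -> FAULT, evict 3, frames=[1,4] (faults so far: 8)
  step 14: ref 4 -> HIT, frames=[1,4] (faults so far: 8)
  step 15: ref 4 -> HIT, frames=[1,4] (faults so far: 8)
  Optimal total faults: 8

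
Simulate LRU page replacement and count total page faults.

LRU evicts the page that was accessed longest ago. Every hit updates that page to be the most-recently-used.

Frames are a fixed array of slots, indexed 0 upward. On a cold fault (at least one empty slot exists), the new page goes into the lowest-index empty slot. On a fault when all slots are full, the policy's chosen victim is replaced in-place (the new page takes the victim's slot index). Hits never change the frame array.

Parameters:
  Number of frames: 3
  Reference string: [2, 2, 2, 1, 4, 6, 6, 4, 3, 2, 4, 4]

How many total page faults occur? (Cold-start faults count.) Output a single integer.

Step 0: ref 2 → FAULT, frames=[2,-,-]
Step 1: ref 2 → HIT, frames=[2,-,-]
Step 2: ref 2 → HIT, frames=[2,-,-]
Step 3: ref 1 → FAULT, frames=[2,1,-]
Step 4: ref 4 → FAULT, frames=[2,1,4]
Step 5: ref 6 → FAULT (evict 2), frames=[6,1,4]
Step 6: ref 6 → HIT, frames=[6,1,4]
Step 7: ref 4 → HIT, frames=[6,1,4]
Step 8: ref 3 → FAULT (evict 1), frames=[6,3,4]
Step 9: ref 2 → FAULT (evict 6), frames=[2,3,4]
Step 10: ref 4 → HIT, frames=[2,3,4]
Step 11: ref 4 → HIT, frames=[2,3,4]
Total faults: 6

Answer: 6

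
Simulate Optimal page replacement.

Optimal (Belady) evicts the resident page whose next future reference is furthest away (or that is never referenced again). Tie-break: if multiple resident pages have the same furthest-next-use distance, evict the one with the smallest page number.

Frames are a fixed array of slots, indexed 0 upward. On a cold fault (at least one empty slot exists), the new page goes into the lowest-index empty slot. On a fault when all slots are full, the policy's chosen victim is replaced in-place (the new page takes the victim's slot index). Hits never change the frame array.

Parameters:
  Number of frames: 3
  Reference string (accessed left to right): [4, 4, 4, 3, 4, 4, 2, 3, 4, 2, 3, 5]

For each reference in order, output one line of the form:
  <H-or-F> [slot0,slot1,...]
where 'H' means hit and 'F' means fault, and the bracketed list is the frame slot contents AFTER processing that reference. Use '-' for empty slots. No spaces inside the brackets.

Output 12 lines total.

F [4,-,-]
H [4,-,-]
H [4,-,-]
F [4,3,-]
H [4,3,-]
H [4,3,-]
F [4,3,2]
H [4,3,2]
H [4,3,2]
H [4,3,2]
H [4,3,2]
F [4,3,5]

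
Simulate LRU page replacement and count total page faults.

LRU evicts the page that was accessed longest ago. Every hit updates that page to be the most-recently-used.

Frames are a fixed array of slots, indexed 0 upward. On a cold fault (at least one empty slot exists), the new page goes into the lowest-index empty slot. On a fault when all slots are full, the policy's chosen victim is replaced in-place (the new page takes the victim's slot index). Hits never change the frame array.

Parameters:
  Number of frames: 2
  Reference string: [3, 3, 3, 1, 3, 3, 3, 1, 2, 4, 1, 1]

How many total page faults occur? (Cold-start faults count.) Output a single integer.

Answer: 5

Derivation:
Step 0: ref 3 → FAULT, frames=[3,-]
Step 1: ref 3 → HIT, frames=[3,-]
Step 2: ref 3 → HIT, frames=[3,-]
Step 3: ref 1 → FAULT, frames=[3,1]
Step 4: ref 3 → HIT, frames=[3,1]
Step 5: ref 3 → HIT, frames=[3,1]
Step 6: ref 3 → HIT, frames=[3,1]
Step 7: ref 1 → HIT, frames=[3,1]
Step 8: ref 2 → FAULT (evict 3), frames=[2,1]
Step 9: ref 4 → FAULT (evict 1), frames=[2,4]
Step 10: ref 1 → FAULT (evict 2), frames=[1,4]
Step 11: ref 1 → HIT, frames=[1,4]
Total faults: 5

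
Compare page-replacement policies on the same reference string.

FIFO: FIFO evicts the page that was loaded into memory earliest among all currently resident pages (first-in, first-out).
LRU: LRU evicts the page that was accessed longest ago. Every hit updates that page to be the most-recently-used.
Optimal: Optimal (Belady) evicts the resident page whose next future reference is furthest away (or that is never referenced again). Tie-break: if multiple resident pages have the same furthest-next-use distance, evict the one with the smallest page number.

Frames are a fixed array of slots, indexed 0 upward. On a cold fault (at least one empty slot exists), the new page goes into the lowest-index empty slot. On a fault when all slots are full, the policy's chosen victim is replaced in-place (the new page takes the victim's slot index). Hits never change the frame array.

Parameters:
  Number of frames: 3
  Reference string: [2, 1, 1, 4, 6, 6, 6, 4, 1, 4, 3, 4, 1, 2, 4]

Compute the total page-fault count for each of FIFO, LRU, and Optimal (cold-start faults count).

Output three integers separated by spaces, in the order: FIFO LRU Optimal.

Answer: 8 6 6

Derivation:
--- FIFO ---
  step 0: ref 2 -> FAULT, frames=[2,-,-] (faults so far: 1)
  step 1: ref 1 -> FAULT, frames=[2,1,-] (faults so far: 2)
  step 2: ref 1 -> HIT, frames=[2,1,-] (faults so far: 2)
  step 3: ref 4 -> FAULT, frames=[2,1,4] (faults so far: 3)
  step 4: ref 6 -> FAULT, evict 2, frames=[6,1,4] (faults so far: 4)
  step 5: ref 6 -> HIT, frames=[6,1,4] (faults so far: 4)
  step 6: ref 6 -> HIT, frames=[6,1,4] (faults so far: 4)
  step 7: ref 4 -> HIT, frames=[6,1,4] (faults so far: 4)
  step 8: ref 1 -> HIT, frames=[6,1,4] (faults so far: 4)
  step 9: ref 4 -> HIT, frames=[6,1,4] (faults so far: 4)
  step 10: ref 3 -> FAULT, evict 1, frames=[6,3,4] (faults so far: 5)
  step 11: ref 4 -> HIT, frames=[6,3,4] (faults so far: 5)
  step 12: ref 1 -> FAULT, evict 4, frames=[6,3,1] (faults so far: 6)
  step 13: ref 2 -> FAULT, evict 6, frames=[2,3,1] (faults so far: 7)
  step 14: ref 4 -> FAULT, evict 3, frames=[2,4,1] (faults so far: 8)
  FIFO total faults: 8
--- LRU ---
  step 0: ref 2 -> FAULT, frames=[2,-,-] (faults so far: 1)
  step 1: ref 1 -> FAULT, frames=[2,1,-] (faults so far: 2)
  step 2: ref 1 -> HIT, frames=[2,1,-] (faults so far: 2)
  step 3: ref 4 -> FAULT, frames=[2,1,4] (faults so far: 3)
  step 4: ref 6 -> FAULT, evict 2, frames=[6,1,4] (faults so far: 4)
  step 5: ref 6 -> HIT, frames=[6,1,4] (faults so far: 4)
  step 6: ref 6 -> HIT, frames=[6,1,4] (faults so far: 4)
  step 7: ref 4 -> HIT, frames=[6,1,4] (faults so far: 4)
  step 8: ref 1 -> HIT, frames=[6,1,4] (faults so far: 4)
  step 9: ref 4 -> HIT, frames=[6,1,4] (faults so far: 4)
  step 10: ref 3 -> FAULT, evict 6, frames=[3,1,4] (faults so far: 5)
  step 11: ref 4 -> HIT, frames=[3,1,4] (faults so far: 5)
  step 12: ref 1 -> HIT, frames=[3,1,4] (faults so far: 5)
  step 13: ref 2 -> FAULT, evict 3, frames=[2,1,4] (faults so far: 6)
  step 14: ref 4 -> HIT, frames=[2,1,4] (faults so far: 6)
  LRU total faults: 6
--- Optimal ---
  step 0: ref 2 -> FAULT, frames=[2,-,-] (faults so far: 1)
  step 1: ref 1 -> FAULT, frames=[2,1,-] (faults so far: 2)
  step 2: ref 1 -> HIT, frames=[2,1,-] (faults so far: 2)
  step 3: ref 4 -> FAULT, frames=[2,1,4] (faults so far: 3)
  step 4: ref 6 -> FAULT, evict 2, frames=[6,1,4] (faults so far: 4)
  step 5: ref 6 -> HIT, frames=[6,1,4] (faults so far: 4)
  step 6: ref 6 -> HIT, frames=[6,1,4] (faults so far: 4)
  step 7: ref 4 -> HIT, frames=[6,1,4] (faults so far: 4)
  step 8: ref 1 -> HIT, frames=[6,1,4] (faults so far: 4)
  step 9: ref 4 -> HIT, frames=[6,1,4] (faults so far: 4)
  step 10: ref 3 -> FAULT, evict 6, frames=[3,1,4] (faults so far: 5)
  step 11: ref 4 -> HIT, frames=[3,1,4] (faults so far: 5)
  step 12: ref 1 -> HIT, frames=[3,1,4] (faults so far: 5)
  step 13: ref 2 -> FAULT, evict 1, frames=[3,2,4] (faults so far: 6)
  step 14: ref 4 -> HIT, frames=[3,2,4] (faults so far: 6)
  Optimal total faults: 6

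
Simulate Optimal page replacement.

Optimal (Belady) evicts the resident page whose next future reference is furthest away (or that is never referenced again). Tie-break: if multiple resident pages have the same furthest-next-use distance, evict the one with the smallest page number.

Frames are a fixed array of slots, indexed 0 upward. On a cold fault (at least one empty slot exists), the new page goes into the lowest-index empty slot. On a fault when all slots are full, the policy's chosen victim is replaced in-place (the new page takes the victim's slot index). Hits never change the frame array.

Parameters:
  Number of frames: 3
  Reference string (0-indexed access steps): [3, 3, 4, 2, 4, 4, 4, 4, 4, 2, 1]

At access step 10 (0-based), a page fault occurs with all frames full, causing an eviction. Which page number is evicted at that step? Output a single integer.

Answer: 2

Derivation:
Step 0: ref 3 -> FAULT, frames=[3,-,-]
Step 1: ref 3 -> HIT, frames=[3,-,-]
Step 2: ref 4 -> FAULT, frames=[3,4,-]
Step 3: ref 2 -> FAULT, frames=[3,4,2]
Step 4: ref 4 -> HIT, frames=[3,4,2]
Step 5: ref 4 -> HIT, frames=[3,4,2]
Step 6: ref 4 -> HIT, frames=[3,4,2]
Step 7: ref 4 -> HIT, frames=[3,4,2]
Step 8: ref 4 -> HIT, frames=[3,4,2]
Step 9: ref 2 -> HIT, frames=[3,4,2]
Step 10: ref 1 -> FAULT, evict 2, frames=[3,4,1]
At step 10: evicted page 2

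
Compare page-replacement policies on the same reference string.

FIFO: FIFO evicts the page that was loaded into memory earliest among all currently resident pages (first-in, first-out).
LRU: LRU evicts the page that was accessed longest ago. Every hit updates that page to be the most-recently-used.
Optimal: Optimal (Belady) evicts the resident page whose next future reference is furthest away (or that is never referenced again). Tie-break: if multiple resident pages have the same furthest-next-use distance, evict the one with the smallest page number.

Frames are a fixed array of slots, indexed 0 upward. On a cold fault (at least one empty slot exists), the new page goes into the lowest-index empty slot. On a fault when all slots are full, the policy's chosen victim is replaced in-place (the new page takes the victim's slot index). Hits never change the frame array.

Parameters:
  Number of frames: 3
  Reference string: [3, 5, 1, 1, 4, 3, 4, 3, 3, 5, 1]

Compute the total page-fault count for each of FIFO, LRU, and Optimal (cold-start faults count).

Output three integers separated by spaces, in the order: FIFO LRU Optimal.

Answer: 7 7 5

Derivation:
--- FIFO ---
  step 0: ref 3 -> FAULT, frames=[3,-,-] (faults so far: 1)
  step 1: ref 5 -> FAULT, frames=[3,5,-] (faults so far: 2)
  step 2: ref 1 -> FAULT, frames=[3,5,1] (faults so far: 3)
  step 3: ref 1 -> HIT, frames=[3,5,1] (faults so far: 3)
  step 4: ref 4 -> FAULT, evict 3, frames=[4,5,1] (faults so far: 4)
  step 5: ref 3 -> FAULT, evict 5, frames=[4,3,1] (faults so far: 5)
  step 6: ref 4 -> HIT, frames=[4,3,1] (faults so far: 5)
  step 7: ref 3 -> HIT, frames=[4,3,1] (faults so far: 5)
  step 8: ref 3 -> HIT, frames=[4,3,1] (faults so far: 5)
  step 9: ref 5 -> FAULT, evict 1, frames=[4,3,5] (faults so far: 6)
  step 10: ref 1 -> FAULT, evict 4, frames=[1,3,5] (faults so far: 7)
  FIFO total faults: 7
--- LRU ---
  step 0: ref 3 -> FAULT, frames=[3,-,-] (faults so far: 1)
  step 1: ref 5 -> FAULT, frames=[3,5,-] (faults so far: 2)
  step 2: ref 1 -> FAULT, frames=[3,5,1] (faults so far: 3)
  step 3: ref 1 -> HIT, frames=[3,5,1] (faults so far: 3)
  step 4: ref 4 -> FAULT, evict 3, frames=[4,5,1] (faults so far: 4)
  step 5: ref 3 -> FAULT, evict 5, frames=[4,3,1] (faults so far: 5)
  step 6: ref 4 -> HIT, frames=[4,3,1] (faults so far: 5)
  step 7: ref 3 -> HIT, frames=[4,3,1] (faults so far: 5)
  step 8: ref 3 -> HIT, frames=[4,3,1] (faults so far: 5)
  step 9: ref 5 -> FAULT, evict 1, frames=[4,3,5] (faults so far: 6)
  step 10: ref 1 -> FAULT, evict 4, frames=[1,3,5] (faults so far: 7)
  LRU total faults: 7
--- Optimal ---
  step 0: ref 3 -> FAULT, frames=[3,-,-] (faults so far: 1)
  step 1: ref 5 -> FAULT, frames=[3,5,-] (faults so far: 2)
  step 2: ref 1 -> FAULT, frames=[3,5,1] (faults so far: 3)
  step 3: ref 1 -> HIT, frames=[3,5,1] (faults so far: 3)
  step 4: ref 4 -> FAULT, evict 1, frames=[3,5,4] (faults so far: 4)
  step 5: ref 3 -> HIT, frames=[3,5,4] (faults so far: 4)
  step 6: ref 4 -> HIT, frames=[3,5,4] (faults so far: 4)
  step 7: ref 3 -> HIT, frames=[3,5,4] (faults so far: 4)
  step 8: ref 3 -> HIT, frames=[3,5,4] (faults so far: 4)
  step 9: ref 5 -> HIT, frames=[3,5,4] (faults so far: 4)
  step 10: ref 1 -> FAULT, evict 3, frames=[1,5,4] (faults so far: 5)
  Optimal total faults: 5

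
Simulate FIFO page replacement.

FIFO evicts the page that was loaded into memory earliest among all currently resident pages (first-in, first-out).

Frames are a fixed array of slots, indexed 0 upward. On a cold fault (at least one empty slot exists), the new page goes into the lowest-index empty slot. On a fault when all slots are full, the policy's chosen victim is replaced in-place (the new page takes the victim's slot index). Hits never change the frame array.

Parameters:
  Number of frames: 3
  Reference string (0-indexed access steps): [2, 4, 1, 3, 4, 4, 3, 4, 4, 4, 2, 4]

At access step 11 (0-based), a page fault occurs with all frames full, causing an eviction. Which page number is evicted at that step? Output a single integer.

Answer: 1

Derivation:
Step 0: ref 2 -> FAULT, frames=[2,-,-]
Step 1: ref 4 -> FAULT, frames=[2,4,-]
Step 2: ref 1 -> FAULT, frames=[2,4,1]
Step 3: ref 3 -> FAULT, evict 2, frames=[3,4,1]
Step 4: ref 4 -> HIT, frames=[3,4,1]
Step 5: ref 4 -> HIT, frames=[3,4,1]
Step 6: ref 3 -> HIT, frames=[3,4,1]
Step 7: ref 4 -> HIT, frames=[3,4,1]
Step 8: ref 4 -> HIT, frames=[3,4,1]
Step 9: ref 4 -> HIT, frames=[3,4,1]
Step 10: ref 2 -> FAULT, evict 4, frames=[3,2,1]
Step 11: ref 4 -> FAULT, evict 1, frames=[3,2,4]
At step 11: evicted page 1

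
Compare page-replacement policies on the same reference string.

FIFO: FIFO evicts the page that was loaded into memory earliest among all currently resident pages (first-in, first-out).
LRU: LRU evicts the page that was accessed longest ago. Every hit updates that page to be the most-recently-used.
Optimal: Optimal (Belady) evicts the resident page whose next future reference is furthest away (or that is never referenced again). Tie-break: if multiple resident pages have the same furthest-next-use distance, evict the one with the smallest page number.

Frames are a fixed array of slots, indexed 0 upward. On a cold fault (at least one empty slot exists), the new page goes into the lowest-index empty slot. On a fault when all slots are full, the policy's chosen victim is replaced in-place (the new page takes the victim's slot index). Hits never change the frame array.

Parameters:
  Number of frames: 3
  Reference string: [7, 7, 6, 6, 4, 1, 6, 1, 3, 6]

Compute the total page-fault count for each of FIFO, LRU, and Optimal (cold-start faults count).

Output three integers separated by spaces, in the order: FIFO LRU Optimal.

Answer: 6 5 5

Derivation:
--- FIFO ---
  step 0: ref 7 -> FAULT, frames=[7,-,-] (faults so far: 1)
  step 1: ref 7 -> HIT, frames=[7,-,-] (faults so far: 1)
  step 2: ref 6 -> FAULT, frames=[7,6,-] (faults so far: 2)
  step 3: ref 6 -> HIT, frames=[7,6,-] (faults so far: 2)
  step 4: ref 4 -> FAULT, frames=[7,6,4] (faults so far: 3)
  step 5: ref 1 -> FAULT, evict 7, frames=[1,6,4] (faults so far: 4)
  step 6: ref 6 -> HIT, frames=[1,6,4] (faults so far: 4)
  step 7: ref 1 -> HIT, frames=[1,6,4] (faults so far: 4)
  step 8: ref 3 -> FAULT, evict 6, frames=[1,3,4] (faults so far: 5)
  step 9: ref 6 -> FAULT, evict 4, frames=[1,3,6] (faults so far: 6)
  FIFO total faults: 6
--- LRU ---
  step 0: ref 7 -> FAULT, frames=[7,-,-] (faults so far: 1)
  step 1: ref 7 -> HIT, frames=[7,-,-] (faults so far: 1)
  step 2: ref 6 -> FAULT, frames=[7,6,-] (faults so far: 2)
  step 3: ref 6 -> HIT, frames=[7,6,-] (faults so far: 2)
  step 4: ref 4 -> FAULT, frames=[7,6,4] (faults so far: 3)
  step 5: ref 1 -> FAULT, evict 7, frames=[1,6,4] (faults so far: 4)
  step 6: ref 6 -> HIT, frames=[1,6,4] (faults so far: 4)
  step 7: ref 1 -> HIT, frames=[1,6,4] (faults so far: 4)
  step 8: ref 3 -> FAULT, evict 4, frames=[1,6,3] (faults so far: 5)
  step 9: ref 6 -> HIT, frames=[1,6,3] (faults so far: 5)
  LRU total faults: 5
--- Optimal ---
  step 0: ref 7 -> FAULT, frames=[7,-,-] (faults so far: 1)
  step 1: ref 7 -> HIT, frames=[7,-,-] (faults so far: 1)
  step 2: ref 6 -> FAULT, frames=[7,6,-] (faults so far: 2)
  step 3: ref 6 -> HIT, frames=[7,6,-] (faults so far: 2)
  step 4: ref 4 -> FAULT, frames=[7,6,4] (faults so far: 3)
  step 5: ref 1 -> FAULT, evict 4, frames=[7,6,1] (faults so far: 4)
  step 6: ref 6 -> HIT, frames=[7,6,1] (faults so far: 4)
  step 7: ref 1 -> HIT, frames=[7,6,1] (faults so far: 4)
  step 8: ref 3 -> FAULT, evict 1, frames=[7,6,3] (faults so far: 5)
  step 9: ref 6 -> HIT, frames=[7,6,3] (faults so far: 5)
  Optimal total faults: 5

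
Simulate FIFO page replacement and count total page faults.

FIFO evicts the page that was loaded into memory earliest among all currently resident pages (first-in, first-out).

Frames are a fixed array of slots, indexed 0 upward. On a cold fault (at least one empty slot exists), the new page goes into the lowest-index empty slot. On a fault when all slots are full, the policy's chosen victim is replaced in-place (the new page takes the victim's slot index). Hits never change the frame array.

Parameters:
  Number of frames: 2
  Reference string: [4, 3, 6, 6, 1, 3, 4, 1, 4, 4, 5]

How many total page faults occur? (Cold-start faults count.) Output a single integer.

Answer: 8

Derivation:
Step 0: ref 4 → FAULT, frames=[4,-]
Step 1: ref 3 → FAULT, frames=[4,3]
Step 2: ref 6 → FAULT (evict 4), frames=[6,3]
Step 3: ref 6 → HIT, frames=[6,3]
Step 4: ref 1 → FAULT (evict 3), frames=[6,1]
Step 5: ref 3 → FAULT (evict 6), frames=[3,1]
Step 6: ref 4 → FAULT (evict 1), frames=[3,4]
Step 7: ref 1 → FAULT (evict 3), frames=[1,4]
Step 8: ref 4 → HIT, frames=[1,4]
Step 9: ref 4 → HIT, frames=[1,4]
Step 10: ref 5 → FAULT (evict 4), frames=[1,5]
Total faults: 8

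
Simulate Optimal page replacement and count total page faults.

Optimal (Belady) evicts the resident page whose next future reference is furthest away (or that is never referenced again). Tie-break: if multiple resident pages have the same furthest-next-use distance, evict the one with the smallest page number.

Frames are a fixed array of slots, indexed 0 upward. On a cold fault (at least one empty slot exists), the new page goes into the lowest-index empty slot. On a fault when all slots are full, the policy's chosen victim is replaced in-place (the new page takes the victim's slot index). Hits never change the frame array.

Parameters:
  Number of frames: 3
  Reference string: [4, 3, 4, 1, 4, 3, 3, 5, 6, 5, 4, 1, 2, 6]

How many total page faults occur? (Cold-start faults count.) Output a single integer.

Step 0: ref 4 → FAULT, frames=[4,-,-]
Step 1: ref 3 → FAULT, frames=[4,3,-]
Step 2: ref 4 → HIT, frames=[4,3,-]
Step 3: ref 1 → FAULT, frames=[4,3,1]
Step 4: ref 4 → HIT, frames=[4,3,1]
Step 5: ref 3 → HIT, frames=[4,3,1]
Step 6: ref 3 → HIT, frames=[4,3,1]
Step 7: ref 5 → FAULT (evict 3), frames=[4,5,1]
Step 8: ref 6 → FAULT (evict 1), frames=[4,5,6]
Step 9: ref 5 → HIT, frames=[4,5,6]
Step 10: ref 4 → HIT, frames=[4,5,6]
Step 11: ref 1 → FAULT (evict 4), frames=[1,5,6]
Step 12: ref 2 → FAULT (evict 1), frames=[2,5,6]
Step 13: ref 6 → HIT, frames=[2,5,6]
Total faults: 7

Answer: 7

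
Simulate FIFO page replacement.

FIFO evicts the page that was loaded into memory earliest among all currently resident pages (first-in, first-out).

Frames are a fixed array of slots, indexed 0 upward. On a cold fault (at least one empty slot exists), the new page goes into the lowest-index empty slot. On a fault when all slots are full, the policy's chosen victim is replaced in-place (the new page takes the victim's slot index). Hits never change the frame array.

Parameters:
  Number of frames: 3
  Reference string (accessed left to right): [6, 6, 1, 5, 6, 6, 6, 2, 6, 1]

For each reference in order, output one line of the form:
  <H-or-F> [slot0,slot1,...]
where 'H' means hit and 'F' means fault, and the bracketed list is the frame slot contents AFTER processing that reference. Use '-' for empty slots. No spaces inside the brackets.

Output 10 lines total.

F [6,-,-]
H [6,-,-]
F [6,1,-]
F [6,1,5]
H [6,1,5]
H [6,1,5]
H [6,1,5]
F [2,1,5]
F [2,6,5]
F [2,6,1]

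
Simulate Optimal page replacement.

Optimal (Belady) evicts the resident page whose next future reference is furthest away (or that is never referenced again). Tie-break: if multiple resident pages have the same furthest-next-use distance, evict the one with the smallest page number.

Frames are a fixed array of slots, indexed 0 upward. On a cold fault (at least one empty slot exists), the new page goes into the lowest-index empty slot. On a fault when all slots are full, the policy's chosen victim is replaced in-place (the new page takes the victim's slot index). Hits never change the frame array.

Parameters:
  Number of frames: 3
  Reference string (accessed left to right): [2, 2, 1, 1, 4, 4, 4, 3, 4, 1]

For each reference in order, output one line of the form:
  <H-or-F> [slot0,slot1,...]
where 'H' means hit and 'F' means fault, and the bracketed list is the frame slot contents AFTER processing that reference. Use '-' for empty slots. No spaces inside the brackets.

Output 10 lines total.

F [2,-,-]
H [2,-,-]
F [2,1,-]
H [2,1,-]
F [2,1,4]
H [2,1,4]
H [2,1,4]
F [3,1,4]
H [3,1,4]
H [3,1,4]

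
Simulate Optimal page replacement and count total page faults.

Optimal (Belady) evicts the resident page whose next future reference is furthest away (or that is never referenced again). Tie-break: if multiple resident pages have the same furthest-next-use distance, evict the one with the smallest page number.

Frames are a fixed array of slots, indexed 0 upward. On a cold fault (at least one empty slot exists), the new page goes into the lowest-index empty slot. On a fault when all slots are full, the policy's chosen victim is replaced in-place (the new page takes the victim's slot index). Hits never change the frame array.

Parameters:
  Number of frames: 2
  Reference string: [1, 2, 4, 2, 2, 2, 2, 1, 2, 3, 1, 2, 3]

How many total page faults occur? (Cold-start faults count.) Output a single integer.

Answer: 6

Derivation:
Step 0: ref 1 → FAULT, frames=[1,-]
Step 1: ref 2 → FAULT, frames=[1,2]
Step 2: ref 4 → FAULT (evict 1), frames=[4,2]
Step 3: ref 2 → HIT, frames=[4,2]
Step 4: ref 2 → HIT, frames=[4,2]
Step 5: ref 2 → HIT, frames=[4,2]
Step 6: ref 2 → HIT, frames=[4,2]
Step 7: ref 1 → FAULT (evict 4), frames=[1,2]
Step 8: ref 2 → HIT, frames=[1,2]
Step 9: ref 3 → FAULT (evict 2), frames=[1,3]
Step 10: ref 1 → HIT, frames=[1,3]
Step 11: ref 2 → FAULT (evict 1), frames=[2,3]
Step 12: ref 3 → HIT, frames=[2,3]
Total faults: 6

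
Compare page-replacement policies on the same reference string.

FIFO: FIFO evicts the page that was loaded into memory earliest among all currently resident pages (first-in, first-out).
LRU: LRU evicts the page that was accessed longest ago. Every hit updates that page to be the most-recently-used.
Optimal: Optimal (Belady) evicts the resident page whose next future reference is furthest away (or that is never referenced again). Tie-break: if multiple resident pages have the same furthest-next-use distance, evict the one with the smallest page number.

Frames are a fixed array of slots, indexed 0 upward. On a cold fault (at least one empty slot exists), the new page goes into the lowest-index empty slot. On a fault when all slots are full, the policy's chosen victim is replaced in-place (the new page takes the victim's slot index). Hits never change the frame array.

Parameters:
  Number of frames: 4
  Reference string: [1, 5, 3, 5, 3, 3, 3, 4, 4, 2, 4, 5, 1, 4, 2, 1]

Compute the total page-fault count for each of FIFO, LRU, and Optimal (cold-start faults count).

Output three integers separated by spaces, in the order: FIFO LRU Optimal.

--- FIFO ---
  step 0: ref 1 -> FAULT, frames=[1,-,-,-] (faults so far: 1)
  step 1: ref 5 -> FAULT, frames=[1,5,-,-] (faults so far: 2)
  step 2: ref 3 -> FAULT, frames=[1,5,3,-] (faults so far: 3)
  step 3: ref 5 -> HIT, frames=[1,5,3,-] (faults so far: 3)
  step 4: ref 3 -> HIT, frames=[1,5,3,-] (faults so far: 3)
  step 5: ref 3 -> HIT, frames=[1,5,3,-] (faults so far: 3)
  step 6: ref 3 -> HIT, frames=[1,5,3,-] (faults so far: 3)
  step 7: ref 4 -> FAULT, frames=[1,5,3,4] (faults so far: 4)
  step 8: ref 4 -> HIT, frames=[1,5,3,4] (faults so far: 4)
  step 9: ref 2 -> FAULT, evict 1, frames=[2,5,3,4] (faults so far: 5)
  step 10: ref 4 -> HIT, frames=[2,5,3,4] (faults so far: 5)
  step 11: ref 5 -> HIT, frames=[2,5,3,4] (faults so far: 5)
  step 12: ref 1 -> FAULT, evict 5, frames=[2,1,3,4] (faults so far: 6)
  step 13: ref 4 -> HIT, frames=[2,1,3,4] (faults so far: 6)
  step 14: ref 2 -> HIT, frames=[2,1,3,4] (faults so far: 6)
  step 15: ref 1 -> HIT, frames=[2,1,3,4] (faults so far: 6)
  FIFO total faults: 6
--- LRU ---
  step 0: ref 1 -> FAULT, frames=[1,-,-,-] (faults so far: 1)
  step 1: ref 5 -> FAULT, frames=[1,5,-,-] (faults so far: 2)
  step 2: ref 3 -> FAULT, frames=[1,5,3,-] (faults so far: 3)
  step 3: ref 5 -> HIT, frames=[1,5,3,-] (faults so far: 3)
  step 4: ref 3 -> HIT, frames=[1,5,3,-] (faults so far: 3)
  step 5: ref 3 -> HIT, frames=[1,5,3,-] (faults so far: 3)
  step 6: ref 3 -> HIT, frames=[1,5,3,-] (faults so far: 3)
  step 7: ref 4 -> FAULT, frames=[1,5,3,4] (faults so far: 4)
  step 8: ref 4 -> HIT, frames=[1,5,3,4] (faults so far: 4)
  step 9: ref 2 -> FAULT, evict 1, frames=[2,5,3,4] (faults so far: 5)
  step 10: ref 4 -> HIT, frames=[2,5,3,4] (faults so far: 5)
  step 11: ref 5 -> HIT, frames=[2,5,3,4] (faults so far: 5)
  step 12: ref 1 -> FAULT, evict 3, frames=[2,5,1,4] (faults so far: 6)
  step 13: ref 4 -> HIT, frames=[2,5,1,4] (faults so far: 6)
  step 14: ref 2 -> HIT, frames=[2,5,1,4] (faults so far: 6)
  step 15: ref 1 -> HIT, frames=[2,5,1,4] (faults so far: 6)
  LRU total faults: 6
--- Optimal ---
  step 0: ref 1 -> FAULT, frames=[1,-,-,-] (faults so far: 1)
  step 1: ref 5 -> FAULT, frames=[1,5,-,-] (faults so far: 2)
  step 2: ref 3 -> FAULT, frames=[1,5,3,-] (faults so far: 3)
  step 3: ref 5 -> HIT, frames=[1,5,3,-] (faults so far: 3)
  step 4: ref 3 -> HIT, frames=[1,5,3,-] (faults so far: 3)
  step 5: ref 3 -> HIT, frames=[1,5,3,-] (faults so far: 3)
  step 6: ref 3 -> HIT, frames=[1,5,3,-] (faults so far: 3)
  step 7: ref 4 -> FAULT, frames=[1,5,3,4] (faults so far: 4)
  step 8: ref 4 -> HIT, frames=[1,5,3,4] (faults so far: 4)
  step 9: ref 2 -> FAULT, evict 3, frames=[1,5,2,4] (faults so far: 5)
  step 10: ref 4 -> HIT, frames=[1,5,2,4] (faults so far: 5)
  step 11: ref 5 -> HIT, frames=[1,5,2,4] (faults so far: 5)
  step 12: ref 1 -> HIT, frames=[1,5,2,4] (faults so far: 5)
  step 13: ref 4 -> HIT, frames=[1,5,2,4] (faults so far: 5)
  step 14: ref 2 -> HIT, frames=[1,5,2,4] (faults so far: 5)
  step 15: ref 1 -> HIT, frames=[1,5,2,4] (faults so far: 5)
  Optimal total faults: 5

Answer: 6 6 5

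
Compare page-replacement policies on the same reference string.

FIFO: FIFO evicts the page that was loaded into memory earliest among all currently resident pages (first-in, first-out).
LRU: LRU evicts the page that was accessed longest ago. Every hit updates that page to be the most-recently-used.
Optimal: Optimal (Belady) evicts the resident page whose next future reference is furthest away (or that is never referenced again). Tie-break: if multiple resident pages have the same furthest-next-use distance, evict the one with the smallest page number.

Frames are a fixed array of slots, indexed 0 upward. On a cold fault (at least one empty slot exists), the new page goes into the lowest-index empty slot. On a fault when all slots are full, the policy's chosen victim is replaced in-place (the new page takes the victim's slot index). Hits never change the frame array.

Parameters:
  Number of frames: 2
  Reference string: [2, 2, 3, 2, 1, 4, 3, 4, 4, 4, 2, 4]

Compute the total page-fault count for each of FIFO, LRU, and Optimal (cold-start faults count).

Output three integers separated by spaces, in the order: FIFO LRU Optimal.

--- FIFO ---
  step 0: ref 2 -> FAULT, frames=[2,-] (faults so far: 1)
  step 1: ref 2 -> HIT, frames=[2,-] (faults so far: 1)
  step 2: ref 3 -> FAULT, frames=[2,3] (faults so far: 2)
  step 3: ref 2 -> HIT, frames=[2,3] (faults so far: 2)
  step 4: ref 1 -> FAULT, evict 2, frames=[1,3] (faults so far: 3)
  step 5: ref 4 -> FAULT, evict 3, frames=[1,4] (faults so far: 4)
  step 6: ref 3 -> FAULT, evict 1, frames=[3,4] (faults so far: 5)
  step 7: ref 4 -> HIT, frames=[3,4] (faults so far: 5)
  step 8: ref 4 -> HIT, frames=[3,4] (faults so far: 5)
  step 9: ref 4 -> HIT, frames=[3,4] (faults so far: 5)
  step 10: ref 2 -> FAULT, evict 4, frames=[3,2] (faults so far: 6)
  step 11: ref 4 -> FAULT, evict 3, frames=[4,2] (faults so far: 7)
  FIFO total faults: 7
--- LRU ---
  step 0: ref 2 -> FAULT, frames=[2,-] (faults so far: 1)
  step 1: ref 2 -> HIT, frames=[2,-] (faults so far: 1)
  step 2: ref 3 -> FAULT, frames=[2,3] (faults so far: 2)
  step 3: ref 2 -> HIT, frames=[2,3] (faults so far: 2)
  step 4: ref 1 -> FAULT, evict 3, frames=[2,1] (faults so far: 3)
  step 5: ref 4 -> FAULT, evict 2, frames=[4,1] (faults so far: 4)
  step 6: ref 3 -> FAULT, evict 1, frames=[4,3] (faults so far: 5)
  step 7: ref 4 -> HIT, frames=[4,3] (faults so far: 5)
  step 8: ref 4 -> HIT, frames=[4,3] (faults so far: 5)
  step 9: ref 4 -> HIT, frames=[4,3] (faults so far: 5)
  step 10: ref 2 -> FAULT, evict 3, frames=[4,2] (faults so far: 6)
  step 11: ref 4 -> HIT, frames=[4,2] (faults so far: 6)
  LRU total faults: 6
--- Optimal ---
  step 0: ref 2 -> FAULT, frames=[2,-] (faults so far: 1)
  step 1: ref 2 -> HIT, frames=[2,-] (faults so far: 1)
  step 2: ref 3 -> FAULT, frames=[2,3] (faults so far: 2)
  step 3: ref 2 -> HIT, frames=[2,3] (faults so far: 2)
  step 4: ref 1 -> FAULT, evict 2, frames=[1,3] (faults so far: 3)
  step 5: ref 4 -> FAULT, evict 1, frames=[4,3] (faults so far: 4)
  step 6: ref 3 -> HIT, frames=[4,3] (faults so far: 4)
  step 7: ref 4 -> HIT, frames=[4,3] (faults so far: 4)
  step 8: ref 4 -> HIT, frames=[4,3] (faults so far: 4)
  step 9: ref 4 -> HIT, frames=[4,3] (faults so far: 4)
  step 10: ref 2 -> FAULT, evict 3, frames=[4,2] (faults so far: 5)
  step 11: ref 4 -> HIT, frames=[4,2] (faults so far: 5)
  Optimal total faults: 5

Answer: 7 6 5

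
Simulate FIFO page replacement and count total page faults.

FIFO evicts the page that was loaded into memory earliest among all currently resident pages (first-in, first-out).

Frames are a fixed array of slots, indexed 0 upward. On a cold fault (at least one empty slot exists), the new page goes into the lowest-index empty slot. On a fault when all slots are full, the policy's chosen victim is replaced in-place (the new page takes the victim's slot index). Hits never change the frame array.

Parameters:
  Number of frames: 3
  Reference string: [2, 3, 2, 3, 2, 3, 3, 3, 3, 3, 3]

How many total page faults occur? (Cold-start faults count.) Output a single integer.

Answer: 2

Derivation:
Step 0: ref 2 → FAULT, frames=[2,-,-]
Step 1: ref 3 → FAULT, frames=[2,3,-]
Step 2: ref 2 → HIT, frames=[2,3,-]
Step 3: ref 3 → HIT, frames=[2,3,-]
Step 4: ref 2 → HIT, frames=[2,3,-]
Step 5: ref 3 → HIT, frames=[2,3,-]
Step 6: ref 3 → HIT, frames=[2,3,-]
Step 7: ref 3 → HIT, frames=[2,3,-]
Step 8: ref 3 → HIT, frames=[2,3,-]
Step 9: ref 3 → HIT, frames=[2,3,-]
Step 10: ref 3 → HIT, frames=[2,3,-]
Total faults: 2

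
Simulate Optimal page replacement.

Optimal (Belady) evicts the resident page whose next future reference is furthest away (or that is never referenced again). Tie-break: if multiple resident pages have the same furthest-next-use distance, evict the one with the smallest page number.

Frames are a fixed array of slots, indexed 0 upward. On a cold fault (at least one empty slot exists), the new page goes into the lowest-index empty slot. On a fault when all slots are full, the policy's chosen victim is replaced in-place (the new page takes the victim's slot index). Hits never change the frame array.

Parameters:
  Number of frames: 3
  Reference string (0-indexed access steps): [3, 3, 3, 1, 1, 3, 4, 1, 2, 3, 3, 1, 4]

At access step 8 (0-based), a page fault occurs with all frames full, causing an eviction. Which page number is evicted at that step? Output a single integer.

Answer: 4

Derivation:
Step 0: ref 3 -> FAULT, frames=[3,-,-]
Step 1: ref 3 -> HIT, frames=[3,-,-]
Step 2: ref 3 -> HIT, frames=[3,-,-]
Step 3: ref 1 -> FAULT, frames=[3,1,-]
Step 4: ref 1 -> HIT, frames=[3,1,-]
Step 5: ref 3 -> HIT, frames=[3,1,-]
Step 6: ref 4 -> FAULT, frames=[3,1,4]
Step 7: ref 1 -> HIT, frames=[3,1,4]
Step 8: ref 2 -> FAULT, evict 4, frames=[3,1,2]
At step 8: evicted page 4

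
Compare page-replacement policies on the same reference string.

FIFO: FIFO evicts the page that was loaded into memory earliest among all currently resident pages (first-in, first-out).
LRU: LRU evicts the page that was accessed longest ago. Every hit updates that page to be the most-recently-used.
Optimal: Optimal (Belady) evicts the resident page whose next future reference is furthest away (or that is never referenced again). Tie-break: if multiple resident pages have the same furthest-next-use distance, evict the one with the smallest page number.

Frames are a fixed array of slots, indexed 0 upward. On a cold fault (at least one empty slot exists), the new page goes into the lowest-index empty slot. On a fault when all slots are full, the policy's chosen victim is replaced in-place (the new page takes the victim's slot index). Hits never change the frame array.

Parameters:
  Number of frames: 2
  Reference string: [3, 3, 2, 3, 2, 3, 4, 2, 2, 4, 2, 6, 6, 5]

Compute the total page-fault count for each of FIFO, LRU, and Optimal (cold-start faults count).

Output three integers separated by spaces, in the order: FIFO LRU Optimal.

--- FIFO ---
  step 0: ref 3 -> FAULT, frames=[3,-] (faults so far: 1)
  step 1: ref 3 -> HIT, frames=[3,-] (faults so far: 1)
  step 2: ref 2 -> FAULT, frames=[3,2] (faults so far: 2)
  step 3: ref 3 -> HIT, frames=[3,2] (faults so far: 2)
  step 4: ref 2 -> HIT, frames=[3,2] (faults so far: 2)
  step 5: ref 3 -> HIT, frames=[3,2] (faults so far: 2)
  step 6: ref 4 -> FAULT, evict 3, frames=[4,2] (faults so far: 3)
  step 7: ref 2 -> HIT, frames=[4,2] (faults so far: 3)
  step 8: ref 2 -> HIT, frames=[4,2] (faults so far: 3)
  step 9: ref 4 -> HIT, frames=[4,2] (faults so far: 3)
  step 10: ref 2 -> HIT, frames=[4,2] (faults so far: 3)
  step 11: ref 6 -> FAULT, evict 2, frames=[4,6] (faults so far: 4)
  step 12: ref 6 -> HIT, frames=[4,6] (faults so far: 4)
  step 13: ref 5 -> FAULT, evict 4, frames=[5,6] (faults so far: 5)
  FIFO total faults: 5
--- LRU ---
  step 0: ref 3 -> FAULT, frames=[3,-] (faults so far: 1)
  step 1: ref 3 -> HIT, frames=[3,-] (faults so far: 1)
  step 2: ref 2 -> FAULT, frames=[3,2] (faults so far: 2)
  step 3: ref 3 -> HIT, frames=[3,2] (faults so far: 2)
  step 4: ref 2 -> HIT, frames=[3,2] (faults so far: 2)
  step 5: ref 3 -> HIT, frames=[3,2] (faults so far: 2)
  step 6: ref 4 -> FAULT, evict 2, frames=[3,4] (faults so far: 3)
  step 7: ref 2 -> FAULT, evict 3, frames=[2,4] (faults so far: 4)
  step 8: ref 2 -> HIT, frames=[2,4] (faults so far: 4)
  step 9: ref 4 -> HIT, frames=[2,4] (faults so far: 4)
  step 10: ref 2 -> HIT, frames=[2,4] (faults so far: 4)
  step 11: ref 6 -> FAULT, evict 4, frames=[2,6] (faults so far: 5)
  step 12: ref 6 -> HIT, frames=[2,6] (faults so far: 5)
  step 13: ref 5 -> FAULT, evict 2, frames=[5,6] (faults so far: 6)
  LRU total faults: 6
--- Optimal ---
  step 0: ref 3 -> FAULT, frames=[3,-] (faults so far: 1)
  step 1: ref 3 -> HIT, frames=[3,-] (faults so far: 1)
  step 2: ref 2 -> FAULT, frames=[3,2] (faults so far: 2)
  step 3: ref 3 -> HIT, frames=[3,2] (faults so far: 2)
  step 4: ref 2 -> HIT, frames=[3,2] (faults so far: 2)
  step 5: ref 3 -> HIT, frames=[3,2] (faults so far: 2)
  step 6: ref 4 -> FAULT, evict 3, frames=[4,2] (faults so far: 3)
  step 7: ref 2 -> HIT, frames=[4,2] (faults so far: 3)
  step 8: ref 2 -> HIT, frames=[4,2] (faults so far: 3)
  step 9: ref 4 -> HIT, frames=[4,2] (faults so far: 3)
  step 10: ref 2 -> HIT, frames=[4,2] (faults so far: 3)
  step 11: ref 6 -> FAULT, evict 2, frames=[4,6] (faults so far: 4)
  step 12: ref 6 -> HIT, frames=[4,6] (faults so far: 4)
  step 13: ref 5 -> FAULT, evict 4, frames=[5,6] (faults so far: 5)
  Optimal total faults: 5

Answer: 5 6 5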